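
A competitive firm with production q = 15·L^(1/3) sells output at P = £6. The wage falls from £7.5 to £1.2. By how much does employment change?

From P·MP_L = w with MP_L = 5·L^(-2/3), the labor demand is L(w) = (30/w)^(3/2).
At w = 7.5: L = 8. At w = 1.2: L = 125.
ΔL = 125 − 8 = 117.

ΔL = 117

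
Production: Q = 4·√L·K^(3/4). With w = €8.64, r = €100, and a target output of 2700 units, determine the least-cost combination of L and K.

L* = 625, K* = 81

Cost minimization requires the marginal rate of technical substitution to equal the input-price ratio: MP_L/MP_K = w/r.
Here MP_L/MP_K = (1/2)·(K/L)/(3/4) = (2/3)·(K/L). Setting this equal to 8.64/100 = 0.0864 gives K = 0.1296L.
Substituting into Q = 2700: 4·L^(1/2)·(0.1296L)^(3/4) = 2700.
Solving, L = 625 and K = 81.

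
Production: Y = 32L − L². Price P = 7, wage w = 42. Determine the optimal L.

L* = 13

The marginal product of L is MP_L = 32 − 2L.
A price-taking firm hires until the value of the marginal product equals the wage: P·MP_L = w, so 7·(32 − 2L) = 42.
Then 32 − 2L = 6, giving L = 13.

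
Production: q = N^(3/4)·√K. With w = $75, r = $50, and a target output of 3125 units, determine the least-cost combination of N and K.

N* = 625, K* = 625

Cost minimization requires the marginal rate of technical substitution to equal the input-price ratio: MP_N/MP_K = w/r.
Here MP_N/MP_K = (3/4)·(K/N)/(1/2) = 1.5·(K/N). Setting this equal to 75/50 = 1.5 gives K = N.
Substituting into q = 3125: N^(3/4)·(N)^(1/2) = 3125.
Solving, N = 625 and K = 625.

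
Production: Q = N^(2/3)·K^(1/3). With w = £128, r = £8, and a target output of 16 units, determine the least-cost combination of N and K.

Cost minimization requires the marginal rate of technical substitution to equal the input-price ratio: MP_N/MP_K = w/r.
Here MP_N/MP_K = (2/3)·(K/N)/(1/3) = 2·(K/N). Setting this equal to 128/8 = 16 gives K = 8N.
Substituting into Q = 16: N^(2/3)·(8N)^(1/3) = 16.
Solving, N = 8 and K = 64.

N* = 8, K* = 64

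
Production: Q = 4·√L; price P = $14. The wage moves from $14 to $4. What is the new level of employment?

L* = 49

From P·MP_L = w with MP_L = 2·L^(-1/2), the labor demand is L(w) = (28/w)^(2).
At w = 14: L = 4. At w = 4: L = 49.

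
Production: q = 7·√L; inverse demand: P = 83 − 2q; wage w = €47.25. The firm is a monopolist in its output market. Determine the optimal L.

Marginal revenue from the inverse demand is MR = 83 − 4q.
The marginal product is MP_L = 3.5·L^(-1/2).
A monopolist hires until marginal revenue product equals the wage: MR·MP_L = w.
At L, q = 7·√L. Substituting and solving: (83 − 28·√L)·3.5·L^(-1/2) = 47.25 gives L = 4.

L* = 4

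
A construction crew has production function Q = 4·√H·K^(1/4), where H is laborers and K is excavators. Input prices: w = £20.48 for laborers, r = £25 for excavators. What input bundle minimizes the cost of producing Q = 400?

Cost minimization requires the marginal rate of technical substitution to equal the input-price ratio: MP_H/MP_K = w/r.
Here MP_H/MP_K = (1/2)·(K/H)/(1/4) = 2·(K/H). Setting this equal to 20.48/25 = 0.8192 gives K = 0.4096H.
Substituting into Q = 400: 4·H^(1/2)·(0.4096H)^(1/4) = 400.
Solving, H = 625 and K = 256.

H* = 625, K* = 256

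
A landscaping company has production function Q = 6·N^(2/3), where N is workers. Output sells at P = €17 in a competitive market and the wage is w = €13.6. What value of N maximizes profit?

MP_N = (2/3)·6·N^(-1/3) = 4·N^(-1/3).
Profit maximization for a price taker requires P·MP_N = w: 17·4·N^(-1/3) = 13.6.
So N^(-1/3) = 0.2, which gives N = 125.

N* = 125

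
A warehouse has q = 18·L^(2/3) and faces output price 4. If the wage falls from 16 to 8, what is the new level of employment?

From P·MP_L = w with MP_L = 12·L^(-1/3), the labor demand is L(w) = (48/w)^(3).
At w = 16: L = 27. At w = 8: L = 216.

L* = 216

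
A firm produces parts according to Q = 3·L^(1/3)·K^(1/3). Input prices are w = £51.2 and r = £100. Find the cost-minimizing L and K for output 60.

Cost minimization requires the marginal rate of technical substitution to equal the input-price ratio: MP_L/MP_K = w/r.
Here MP_L/MP_K = (1/3)·(K/L)/(1/3) = (K/L). Setting this equal to 51.2/100 = 0.512 gives K = 0.512L.
Substituting into Q = 60: 3·L^(1/3)·(0.512L)^(1/3) = 60.
Solving, L = 125 and K = 64.

L* = 125, K* = 64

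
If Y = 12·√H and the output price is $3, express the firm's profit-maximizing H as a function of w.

H(w) = 324/w²

MP_H = (1/2)·12·H^(-1/2) = 6·H^(-1/2).
Setting P·MP_H = w: 18·H^(-1/2) = w.
Solving for H: H^(-1/2) = w/18, so H = (18/w)^(2).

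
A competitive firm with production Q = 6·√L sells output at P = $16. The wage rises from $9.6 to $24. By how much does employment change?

From P·MP_L = w with MP_L = 3·L^(-1/2), the labor demand is L(w) = (48/w)^(2).
At w = 9.6: L = 25. At w = 24: L = 4.
ΔL = 4 − 25 = -21.

ΔL = -21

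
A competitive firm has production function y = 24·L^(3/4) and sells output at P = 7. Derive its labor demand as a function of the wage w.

L(w) = (126/w)^(4)

MP_L = (3/4)·24·L^(-1/4) = 18·L^(-1/4).
Setting P·MP_L = w: 126·L^(-1/4) = w.
Solving for L: L^(-1/4) = w/126, so L = (126/w)^(4).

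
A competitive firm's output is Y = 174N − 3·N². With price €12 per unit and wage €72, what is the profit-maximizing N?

The marginal product of N is MP_N = 174 − 6N.
A price-taking firm hires until the value of the marginal product equals the wage: P·MP_N = w, so 12·(174 − 6N) = 72.
Then 174 − 6N = 6, giving N = 28.

N* = 28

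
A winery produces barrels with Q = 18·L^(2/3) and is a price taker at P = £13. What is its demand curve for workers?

L(w) = 3796416/w³

MP_L = (2/3)·18·L^(-1/3) = 12·L^(-1/3).
Setting P·MP_L = w: 156·L^(-1/3) = w.
Solving for L: L^(-1/3) = w/156, so L = (156/w)^(3).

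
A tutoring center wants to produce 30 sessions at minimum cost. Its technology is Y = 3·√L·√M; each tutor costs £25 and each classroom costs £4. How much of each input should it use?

L* = 4, M* = 25

Cost minimization requires the marginal rate of technical substitution to equal the input-price ratio: MP_L/MP_M = w/r.
Here MP_L/MP_M = (1/2)·(M/L)/(1/2) = (M/L). Setting this equal to 25/4 = 6.25 gives M = 6.25L.
Substituting into Y = 30: 3·L^(1/2)·(6.25L)^(1/2) = 30.
Solving, L = 4 and M = 25.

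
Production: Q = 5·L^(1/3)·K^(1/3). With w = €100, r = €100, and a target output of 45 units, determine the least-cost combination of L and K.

L* = 27, K* = 27

Cost minimization requires the marginal rate of technical substitution to equal the input-price ratio: MP_L/MP_K = w/r.
Here MP_L/MP_K = (1/3)·(K/L)/(1/3) = (K/L). Setting this equal to 100/100 = 1 gives K = L.
Substituting into Q = 45: 5·L^(1/3)·(L)^(1/3) = 45.
Solving, L = 27 and K = 27.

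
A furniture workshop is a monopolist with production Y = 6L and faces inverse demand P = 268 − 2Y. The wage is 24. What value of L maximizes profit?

L* = 11

Marginal revenue from the inverse demand is MR = 268 − 4Y.
The marginal product is MP_L = 6.
A monopolist hires until marginal revenue product equals the wage: MR·MP_L = w.
(268 − 24L)·6 = 24, so L = 11.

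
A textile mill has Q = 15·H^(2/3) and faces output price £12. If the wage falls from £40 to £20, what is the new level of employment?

From P·MP_H = w with MP_H = 10·H^(-1/3), the labor demand is H(w) = (120/w)^(3).
At w = 40: H = 27. At w = 20: H = 216.

H* = 216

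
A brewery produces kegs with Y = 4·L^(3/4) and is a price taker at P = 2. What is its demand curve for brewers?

L(w) = 1296/w^(4)

MP_L = (3/4)·4·L^(-1/4) = 3·L^(-1/4).
Setting P·MP_L = w: 6·L^(-1/4) = w.
Solving for L: L^(-1/4) = w/6, so L = (6/w)^(4).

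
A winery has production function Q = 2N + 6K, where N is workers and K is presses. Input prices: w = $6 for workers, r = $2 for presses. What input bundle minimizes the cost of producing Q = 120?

N* = 0, K* = 20

The inputs are perfect substitutes, so the firm uses whichever has the lower cost per unit of output.
Cost per unit of output via N is w/2 = 3; via K it is r/6 = 1/3. K is cheaper.
Producing Q = 120 with K alone: N = 0, K = 20.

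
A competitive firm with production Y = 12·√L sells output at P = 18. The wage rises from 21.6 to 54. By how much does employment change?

From P·MP_L = w with MP_L = 6·L^(-1/2), the labor demand is L(w) = (108/w)^(2).
At w = 21.6: L = 25. At w = 54: L = 4.
ΔL = 4 − 25 = -21.

ΔL = -21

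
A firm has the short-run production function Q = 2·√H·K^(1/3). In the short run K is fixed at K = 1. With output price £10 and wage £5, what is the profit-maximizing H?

With K = 1, MP_H = (1/2)·2·H^(-1/2)·1^(1/3) = H^(-1/2).
Profit maximization for a price taker requires P·MP_H = w: 10·H^(-1/2) = 5.
So H^(-1/2) = 0.5, which gives H = 4.

H* = 4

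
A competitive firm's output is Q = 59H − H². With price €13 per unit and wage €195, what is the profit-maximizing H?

H* = 22

The marginal product of H is MP_H = 59 − 2H.
A price-taking firm hires until the value of the marginal product equals the wage: P·MP_H = w, so 13·(59 − 2H) = 195.
Then 59 − 2H = 15, giving H = 22.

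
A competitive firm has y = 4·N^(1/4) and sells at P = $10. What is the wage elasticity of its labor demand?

MP_N = (1/4)·4·N^(-3/4), so P·MP_N = w gives 10·N^(-3/4) = w.
Solving, N(w) = (10/w)^(4/3). This is a constant-elasticity form: N ∝ w^(−4/3), so ε = −4/3.

ε = -4/3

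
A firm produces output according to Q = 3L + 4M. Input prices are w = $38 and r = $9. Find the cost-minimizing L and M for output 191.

The inputs are perfect substitutes, so the firm uses whichever has the lower cost per unit of output.
Cost per unit of output via L is w/3 = 38/3; via M it is r/4 = 2.25. M is cheaper.
Producing Q = 191 with M alone: L = 0, M = 47.75.

L* = 0, M* = 47.75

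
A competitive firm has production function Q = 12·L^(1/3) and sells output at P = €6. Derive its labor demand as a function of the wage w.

MP_L = (1/3)·12·L^(-2/3) = 4·L^(-2/3).
Setting P·MP_L = w: 24·L^(-2/3) = w.
Solving for L: L^(-2/3) = w/24, so L = (24/w)^(3/2).

L(w) = (24/w)^(3/2)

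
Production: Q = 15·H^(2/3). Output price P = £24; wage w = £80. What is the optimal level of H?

MP_H = (2/3)·15·H^(-1/3) = 10·H^(-1/3).
Profit maximization for a price taker requires P·MP_H = w: 24·10·H^(-1/3) = 80.
So H^(-1/3) = 1/3, which gives H = 27.

H* = 27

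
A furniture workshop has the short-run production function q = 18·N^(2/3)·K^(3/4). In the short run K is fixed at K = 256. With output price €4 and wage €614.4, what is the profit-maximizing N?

With K = 256, MP_N = (2/3)·18·N^(-1/3)·256^(3/4) = 768·N^(-1/3).
Profit maximization for a price taker requires P·MP_N = w: 4·768·N^(-1/3) = 614.4.
So N^(-1/3) = 0.2, which gives N = 125.

N* = 125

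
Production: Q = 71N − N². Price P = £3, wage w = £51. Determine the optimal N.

The marginal product of N is MP_N = 71 − 2N.
A price-taking firm hires until the value of the marginal product equals the wage: P·MP_N = w, so 3·(71 − 2N) = 51.
Then 71 − 2N = 17, giving N = 27.

N* = 27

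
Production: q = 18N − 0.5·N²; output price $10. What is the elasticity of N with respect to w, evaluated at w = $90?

ε = -1

From P·MP_N = w with MP_N = 18 − N, labor demand is N(w) = 18 − w/10.
dN/dw = −1/(10) = -0.1.
At w = 90, N = 9, so ε = (dN/dw)·(w/N) = (-0.1)·(90/9) = -1.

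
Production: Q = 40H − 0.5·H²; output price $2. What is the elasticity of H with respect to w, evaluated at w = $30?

ε = -0.6

From P·MP_H = w with MP_H = 40 − H, labor demand is H(w) = 40 − w/2.
dH/dw = −1/(2) = -0.5.
At w = 30, H = 25, so ε = (dH/dw)·(w/H) = (-0.5)·(30/25) = -0.6.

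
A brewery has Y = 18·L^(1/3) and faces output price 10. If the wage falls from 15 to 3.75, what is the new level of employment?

From P·MP_L = w with MP_L = 6·L^(-2/3), the labor demand is L(w) = (60/w)^(3/2).
At w = 15: L = 8. At w = 3.75: L = 64.

L* = 64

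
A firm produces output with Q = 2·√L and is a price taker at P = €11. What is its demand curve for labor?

MP_L = (1/2)·2·L^(-1/2) = L^(-1/2).
Setting P·MP_L = w: 11·L^(-1/2) = w.
Solving for L: L^(-1/2) = w/11, so L = (11/w)^(2).

L(w) = 121/w²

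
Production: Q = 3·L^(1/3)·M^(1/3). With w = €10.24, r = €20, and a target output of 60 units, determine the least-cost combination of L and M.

Cost minimization requires the marginal rate of technical substitution to equal the input-price ratio: MP_L/MP_M = w/r.
Here MP_L/MP_M = (1/3)·(M/L)/(1/3) = (M/L). Setting this equal to 10.24/20 = 0.512 gives M = 0.512L.
Substituting into Q = 60: 3·L^(1/3)·(0.512L)^(1/3) = 60.
Solving, L = 125 and M = 64.

L* = 125, M* = 64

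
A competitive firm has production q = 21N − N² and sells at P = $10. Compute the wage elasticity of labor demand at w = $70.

From P·MP_N = w with MP_N = 21 − 2N, labor demand is N(w) = (21 − w/10)/2.
dN/dw = −1/(20) = -0.05.
At w = 70, N = 7, so ε = (dN/dw)·(w/N) = (-0.05)·(70/7) = -0.5.

ε = -0.5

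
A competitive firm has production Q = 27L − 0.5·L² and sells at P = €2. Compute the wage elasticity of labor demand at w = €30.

ε = -1.25

From P·MP_L = w with MP_L = 27 − L, labor demand is L(w) = 27 − w/2.
dL/dw = −1/(2) = -0.5.
At w = 30, L = 12, so ε = (dL/dw)·(w/L) = (-0.5)·(30/12) = -1.25.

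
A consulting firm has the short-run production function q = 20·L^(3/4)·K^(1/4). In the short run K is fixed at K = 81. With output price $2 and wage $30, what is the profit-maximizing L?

L* = 81

With K = 81, MP_L = (3/4)·20·L^(-1/4)·81^(1/4) = 45·L^(-1/4).
Profit maximization for a price taker requires P·MP_L = w: 2·45·L^(-1/4) = 30.
So L^(-1/4) = 1/3, which gives L = 81.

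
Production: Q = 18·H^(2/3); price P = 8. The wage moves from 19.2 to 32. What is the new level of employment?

From P·MP_H = w with MP_H = 12·H^(-1/3), the labor demand is H(w) = (96/w)^(3).
At w = 19.2: H = 125. At w = 32: H = 27.

H* = 27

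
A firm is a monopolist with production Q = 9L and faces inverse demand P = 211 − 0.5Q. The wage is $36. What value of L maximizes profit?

Marginal revenue from the inverse demand is MR = 211 − Q.
The marginal product is MP_L = 9.
A monopolist hires until marginal revenue product equals the wage: MR·MP_L = w.
(211 − 9L)·9 = 36, so L = 23.

L* = 23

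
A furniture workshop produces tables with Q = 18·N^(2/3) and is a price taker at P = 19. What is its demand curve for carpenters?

N(w) = (228/w)^(3)

MP_N = (2/3)·18·N^(-1/3) = 12·N^(-1/3).
Setting P·MP_N = w: 228·N^(-1/3) = w.
Solving for N: N^(-1/3) = w/228, so N = (228/w)^(3).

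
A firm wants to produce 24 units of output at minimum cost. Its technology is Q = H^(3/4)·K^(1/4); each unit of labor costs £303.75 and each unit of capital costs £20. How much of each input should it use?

H* = 16, K* = 81

Cost minimization requires the marginal rate of technical substitution to equal the input-price ratio: MP_H/MP_K = w/r.
Here MP_H/MP_K = (3/4)·(K/H)/(1/4) = 3·(K/H). Setting this equal to 303.75/20 = 15.1875 gives K = 5.0625H.
Substituting into Q = 24: H^(3/4)·(5.0625H)^(1/4) = 24.
Solving, H = 16 and K = 81.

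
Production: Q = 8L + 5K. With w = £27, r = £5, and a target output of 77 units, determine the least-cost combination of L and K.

L* = 0, K* = 15.4

The inputs are perfect substitutes, so the firm uses whichever has the lower cost per unit of output.
Cost per unit of output via L is w/8 = 3.375; via K it is r/5 = 1. K is cheaper.
Producing Q = 77 with K alone: L = 0, K = 15.4.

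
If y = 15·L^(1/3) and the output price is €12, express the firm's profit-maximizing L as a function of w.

MP_L = (1/3)·15·L^(-2/3) = 5·L^(-2/3).
Setting P·MP_L = w: 60·L^(-2/3) = w.
Solving for L: L^(-2/3) = w/60, so L = (60/w)^(3/2).

L(w) = (60/w)^(3/2)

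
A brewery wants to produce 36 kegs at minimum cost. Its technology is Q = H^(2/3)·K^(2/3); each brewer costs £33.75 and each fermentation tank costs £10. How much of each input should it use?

Cost minimization requires the marginal rate of technical substitution to equal the input-price ratio: MP_H/MP_K = w/r.
Here MP_H/MP_K = (2/3)·(K/H)/(2/3) = (K/H). Setting this equal to 33.75/10 = 3.375 gives K = 3.375H.
Substituting into Q = 36: H^(2/3)·(3.375H)^(2/3) = 36.
Solving, H = 8 and K = 27.

H* = 8, K* = 27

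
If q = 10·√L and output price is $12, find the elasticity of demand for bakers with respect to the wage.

ε = -2

MP_L = (1/2)·10·L^(-1/2), so P·MP_L = w gives 60·L^(-1/2) = w.
Solving, L(w) = (60/w)^(2). This is a constant-elasticity form: L ∝ w^(−2), so ε = −2.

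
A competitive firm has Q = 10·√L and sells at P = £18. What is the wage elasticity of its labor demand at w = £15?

MP_L = (1/2)·10·L^(-1/2), so P·MP_L = w gives 90·L^(-1/2) = w.
Solving, L(w) = (90/w)^(2). This is a constant-elasticity form: L ∝ w^(−2), so ε = −2.

ε = -2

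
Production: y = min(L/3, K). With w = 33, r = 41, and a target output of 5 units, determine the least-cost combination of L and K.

With a fixed-proportions technology, the cost-minimizing bundle uses no slack in either input: L/3 = K = y.
So L = 3·5 = 15 and K = 5.

L* = 15, K* = 5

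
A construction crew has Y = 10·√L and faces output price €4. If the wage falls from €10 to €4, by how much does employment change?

From P·MP_L = w with MP_L = 5·L^(-1/2), the labor demand is L(w) = (20/w)^(2).
At w = 10: L = 4. At w = 4: L = 25.
ΔL = 25 − 4 = 21.

ΔL = 21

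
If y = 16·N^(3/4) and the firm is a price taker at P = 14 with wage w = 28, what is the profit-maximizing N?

N* = 1296

MP_N = (3/4)·16·N^(-1/4) = 12·N^(-1/4).
Profit maximization for a price taker requires P·MP_N = w: 14·12·N^(-1/4) = 28.
So N^(-1/4) = 1/6, which gives N = 1296.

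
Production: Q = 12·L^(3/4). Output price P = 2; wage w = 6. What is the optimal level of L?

L* = 81

MP_L = (3/4)·12·L^(-1/4) = 9·L^(-1/4).
Profit maximization for a price taker requires P·MP_L = w: 2·9·L^(-1/4) = 6.
So L^(-1/4) = 1/3, which gives L = 81.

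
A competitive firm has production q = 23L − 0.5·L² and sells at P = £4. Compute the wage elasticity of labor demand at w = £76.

ε = -4.75

From P·MP_L = w with MP_L = 23 − L, labor demand is L(w) = 23 − w/4.
dL/dw = −1/(4) = -0.25.
At w = 76, L = 4, so ε = (dL/dw)·(w/L) = (-0.25)·(76/4) = -4.75.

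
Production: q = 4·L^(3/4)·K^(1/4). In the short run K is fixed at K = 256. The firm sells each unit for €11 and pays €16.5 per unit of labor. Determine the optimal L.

With K = 256, MP_L = (3/4)·4·L^(-1/4)·256^(1/4) = 12·L^(-1/4).
Profit maximization for a price taker requires P·MP_L = w: 11·12·L^(-1/4) = 16.5.
So L^(-1/4) = 0.125, which gives L = 4096.

L* = 4096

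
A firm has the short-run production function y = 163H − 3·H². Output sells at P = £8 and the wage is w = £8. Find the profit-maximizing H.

The marginal product of H is MP_H = 163 − 6H.
A price-taking firm hires until the value of the marginal product equals the wage: P·MP_H = w, so 8·(163 − 6H) = 8.
Then 163 − 6H = 1, giving H = 27.

H* = 27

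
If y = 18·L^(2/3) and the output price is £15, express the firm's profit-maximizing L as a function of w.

MP_L = (2/3)·18·L^(-1/3) = 12·L^(-1/3).
Setting P·MP_L = w: 180·L^(-1/3) = w.
Solving for L: L^(-1/3) = w/180, so L = (180/w)^(3).

L(w) = 5832000/w³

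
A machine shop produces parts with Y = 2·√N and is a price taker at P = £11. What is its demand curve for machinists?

N(w) = 121/w²

MP_N = (1/2)·2·N^(-1/2) = N^(-1/2).
Setting P·MP_N = w: 11·N^(-1/2) = w.
Solving for N: N^(-1/2) = w/11, so N = (11/w)^(2).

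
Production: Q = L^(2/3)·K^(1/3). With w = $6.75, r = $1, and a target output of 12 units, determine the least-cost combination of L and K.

L* = 8, K* = 27

Cost minimization requires the marginal rate of technical substitution to equal the input-price ratio: MP_L/MP_K = w/r.
Here MP_L/MP_K = (2/3)·(K/L)/(1/3) = 2·(K/L). Setting this equal to 6.75/1 = 6.75 gives K = 3.375L.
Substituting into Q = 12: L^(2/3)·(3.375L)^(1/3) = 12.
Solving, L = 8 and K = 27.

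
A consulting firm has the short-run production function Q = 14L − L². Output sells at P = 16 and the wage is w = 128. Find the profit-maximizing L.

L* = 3

The marginal product of L is MP_L = 14 − 2L.
A price-taking firm hires until the value of the marginal product equals the wage: P·MP_L = w, so 16·(14 − 2L) = 128.
Then 14 − 2L = 8, giving L = 3.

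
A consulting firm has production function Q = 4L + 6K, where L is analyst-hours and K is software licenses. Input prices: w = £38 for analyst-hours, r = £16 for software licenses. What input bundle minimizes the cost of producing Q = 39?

The inputs are perfect substitutes, so the firm uses whichever has the lower cost per unit of output.
Cost per unit of output via L is w/4 = 9.5; via K it is r/6 = 8/3. K is cheaper.
Producing Q = 39 with K alone: L = 0, K = 6.5.

L* = 0, K* = 6.5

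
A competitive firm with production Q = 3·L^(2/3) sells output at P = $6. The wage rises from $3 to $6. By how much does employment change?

ΔL = -56

From P·MP_L = w with MP_L = 2·L^(-1/3), the labor demand is L(w) = (12/w)^(3).
At w = 3: L = 64. At w = 6: L = 8.
ΔL = 8 − 64 = -56.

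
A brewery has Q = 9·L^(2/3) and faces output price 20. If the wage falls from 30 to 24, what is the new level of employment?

L* = 125

From P·MP_L = w with MP_L = 6·L^(-1/3), the labor demand is L(w) = (120/w)^(3).
At w = 30: L = 64. At w = 24: L = 125.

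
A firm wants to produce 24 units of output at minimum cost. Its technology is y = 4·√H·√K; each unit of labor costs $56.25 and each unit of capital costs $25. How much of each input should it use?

Cost minimization requires the marginal rate of technical substitution to equal the input-price ratio: MP_H/MP_K = w/r.
Here MP_H/MP_K = (1/2)·(K/H)/(1/2) = (K/H). Setting this equal to 56.25/25 = 2.25 gives K = 2.25H.
Substituting into y = 24: 4·H^(1/2)·(2.25H)^(1/2) = 24.
Solving, H = 4 and K = 9.

H* = 4, K* = 9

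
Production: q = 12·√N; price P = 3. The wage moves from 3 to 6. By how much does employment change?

ΔN = -27

From P·MP_N = w with MP_N = 6·N^(-1/2), the labor demand is N(w) = (18/w)^(2).
At w = 3: N = 36. At w = 6: N = 9.
ΔN = 9 − 36 = -27.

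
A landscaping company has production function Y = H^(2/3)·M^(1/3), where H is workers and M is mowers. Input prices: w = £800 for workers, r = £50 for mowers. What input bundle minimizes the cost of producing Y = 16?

Cost minimization requires the marginal rate of technical substitution to equal the input-price ratio: MP_H/MP_M = w/r.
Here MP_H/MP_M = (2/3)·(M/H)/(1/3) = 2·(M/H). Setting this equal to 800/50 = 16 gives M = 8H.
Substituting into Y = 16: H^(2/3)·(8H)^(1/3) = 16.
Solving, H = 8 and M = 64.

H* = 8, M* = 64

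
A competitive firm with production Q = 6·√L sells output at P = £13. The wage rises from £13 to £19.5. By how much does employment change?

From P·MP_L = w with MP_L = 3·L^(-1/2), the labor demand is L(w) = (39/w)^(2).
At w = 13: L = 9. At w = 19.5: L = 4.
ΔL = 4 − 9 = -5.

ΔL = -5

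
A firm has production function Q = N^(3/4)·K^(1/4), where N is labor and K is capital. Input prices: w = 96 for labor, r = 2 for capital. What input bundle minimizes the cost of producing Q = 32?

N* = 16, K* = 256

Cost minimization requires the marginal rate of technical substitution to equal the input-price ratio: MP_N/MP_K = w/r.
Here MP_N/MP_K = (3/4)·(K/N)/(1/4) = 3·(K/N). Setting this equal to 96/2 = 48 gives K = 16N.
Substituting into Q = 32: N^(3/4)·(16N)^(1/4) = 32.
Solving, N = 16 and K = 256.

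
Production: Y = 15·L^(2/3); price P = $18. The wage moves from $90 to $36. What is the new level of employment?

From P·MP_L = w with MP_L = 10·L^(-1/3), the labor demand is L(w) = (180/w)^(3).
At w = 90: L = 8. At w = 36: L = 125.

L* = 125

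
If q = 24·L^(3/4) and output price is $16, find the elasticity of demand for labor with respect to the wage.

MP_L = (3/4)·24·L^(-1/4), so P·MP_L = w gives 288·L^(-1/4) = w.
Solving, L(w) = (288/w)^(4). This is a constant-elasticity form: L ∝ w^(−4), so ε = −4.

ε = -4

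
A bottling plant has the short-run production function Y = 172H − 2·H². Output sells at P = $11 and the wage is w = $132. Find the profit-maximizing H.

H* = 40

The marginal product of H is MP_H = 172 − 4H.
A price-taking firm hires until the value of the marginal product equals the wage: P·MP_H = w, so 11·(172 − 4H) = 132.
Then 172 − 4H = 12, giving H = 40.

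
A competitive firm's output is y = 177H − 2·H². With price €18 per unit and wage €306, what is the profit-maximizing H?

The marginal product of H is MP_H = 177 − 4H.
A price-taking firm hires until the value of the marginal product equals the wage: P·MP_H = w, so 18·(177 − 4H) = 306.
Then 177 − 4H = 17, giving H = 40.

H* = 40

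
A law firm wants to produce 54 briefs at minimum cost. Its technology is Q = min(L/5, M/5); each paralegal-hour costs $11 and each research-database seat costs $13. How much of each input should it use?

L* = 270, M* = 270

With a fixed-proportions technology, the cost-minimizing bundle uses no slack in either input: L/5 = M/5 = Q.
So L = 5·54 = 270 and M = 5·54 = 270.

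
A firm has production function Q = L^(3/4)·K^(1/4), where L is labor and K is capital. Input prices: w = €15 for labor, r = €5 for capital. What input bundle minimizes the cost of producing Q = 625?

Cost minimization requires the marginal rate of technical substitution to equal the input-price ratio: MP_L/MP_K = w/r.
Here MP_L/MP_K = (3/4)·(K/L)/(1/4) = 3·(K/L). Setting this equal to 15/5 = 3 gives K = L.
Substituting into Q = 625: L^(3/4)·(L)^(1/4) = 625.
Solving, L = 625 and K = 625.

L* = 625, K* = 625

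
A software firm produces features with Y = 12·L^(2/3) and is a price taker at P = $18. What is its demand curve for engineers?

MP_L = (2/3)·12·L^(-1/3) = 8·L^(-1/3).
Setting P·MP_L = w: 144·L^(-1/3) = w.
Solving for L: L^(-1/3) = w/144, so L = (144/w)^(3).

L(w) = 2985984/w³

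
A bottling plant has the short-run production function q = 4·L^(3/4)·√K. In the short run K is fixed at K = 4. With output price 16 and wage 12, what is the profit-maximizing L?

L* = 4096

With K = 4, MP_L = (3/4)·4·L^(-1/4)·4^(1/2) = 6·L^(-1/4).
Profit maximization for a price taker requires P·MP_L = w: 16·6·L^(-1/4) = 12.
So L^(-1/4) = 0.125, which gives L = 4096.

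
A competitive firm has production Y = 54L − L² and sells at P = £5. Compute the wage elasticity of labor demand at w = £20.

ε = -0.08

From P·MP_L = w with MP_L = 54 − 2L, labor demand is L(w) = (54 − w/5)/2.
dL/dw = −1/(10) = -0.1.
At w = 20, L = 25, so ε = (dL/dw)·(w/L) = (-0.1)·(20/25) = -0.08.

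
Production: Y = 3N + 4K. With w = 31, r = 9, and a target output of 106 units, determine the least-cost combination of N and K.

The inputs are perfect substitutes, so the firm uses whichever has the lower cost per unit of output.
Cost per unit of output via N is w/3 = 31/3; via K it is r/4 = 2.25. K is cheaper.
Producing Y = 106 with K alone: N = 0, K = 26.5.

N* = 0, K* = 26.5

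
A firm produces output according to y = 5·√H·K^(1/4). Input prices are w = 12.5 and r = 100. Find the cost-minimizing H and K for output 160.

H* = 256, K* = 16

Cost minimization requires the marginal rate of technical substitution to equal the input-price ratio: MP_H/MP_K = w/r.
Here MP_H/MP_K = (1/2)·(K/H)/(1/4) = 2·(K/H). Setting this equal to 12.5/100 = 0.125 gives K = 0.0625H.
Substituting into y = 160: 5·H^(1/2)·(0.0625H)^(1/4) = 160.
Solving, H = 256 and K = 16.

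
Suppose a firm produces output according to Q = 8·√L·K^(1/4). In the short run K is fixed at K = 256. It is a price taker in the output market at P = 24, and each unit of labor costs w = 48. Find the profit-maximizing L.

With K = 256, MP_L = (1/2)·8·L^(-1/2)·256^(1/4) = 16·L^(-1/2).
Profit maximization for a price taker requires P·MP_L = w: 24·16·L^(-1/2) = 48.
So L^(-1/2) = 0.125, which gives L = 64.

L* = 64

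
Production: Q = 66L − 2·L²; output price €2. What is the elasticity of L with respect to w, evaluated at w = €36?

ε = -0.375

From P·MP_L = w with MP_L = 66 − 4L, labor demand is L(w) = (66 − w/2)/4.
dL/dw = −1/(8) = -0.125.
At w = 36, L = 12, so ε = (dL/dw)·(w/L) = (-0.125)·(36/12) = -0.375.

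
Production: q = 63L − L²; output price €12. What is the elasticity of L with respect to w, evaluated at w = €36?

From P·MP_L = w with MP_L = 63 − 2L, labor demand is L(w) = (63 − w/12)/2.
dL/dw = −1/(24) = -1/24.
At w = 36, L = 30, so ε = (dL/dw)·(w/L) = (-1/24)·(36/30) = -0.05.

ε = -0.05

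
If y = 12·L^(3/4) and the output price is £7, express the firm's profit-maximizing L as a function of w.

MP_L = (3/4)·12·L^(-1/4) = 9·L^(-1/4).
Setting P·MP_L = w: 63·L^(-1/4) = w.
Solving for L: L^(-1/4) = w/63, so L = (63/w)^(4).

L(w) = (63/w)^(4)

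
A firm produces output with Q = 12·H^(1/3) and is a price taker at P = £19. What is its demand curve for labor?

MP_H = (1/3)·12·H^(-2/3) = 4·H^(-2/3).
Setting P·MP_H = w: 76·H^(-2/3) = w.
Solving for H: H^(-2/3) = w/76, so H = (76/w)^(3/2).

H(w) = (76/w)^(3/2)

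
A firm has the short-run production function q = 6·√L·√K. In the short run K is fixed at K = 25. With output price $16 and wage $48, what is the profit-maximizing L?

With K = 25, MP_L = (1/2)·6·L^(-1/2)·25^(1/2) = 15·L^(-1/2).
Profit maximization for a price taker requires P·MP_L = w: 16·15·L^(-1/2) = 48.
So L^(-1/2) = 0.2, which gives L = 25.

L* = 25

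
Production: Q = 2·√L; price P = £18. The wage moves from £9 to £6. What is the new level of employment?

L* = 9

From P·MP_L = w with MP_L = L^(-1/2), the labor demand is L(w) = (18/w)^(2).
At w = 9: L = 4. At w = 6: L = 9.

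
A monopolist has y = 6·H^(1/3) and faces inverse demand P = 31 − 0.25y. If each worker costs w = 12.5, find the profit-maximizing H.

H* = 8

Marginal revenue from the inverse demand is MR = 31 − 0.5y.
The marginal product is MP_H = 2·H^(-2/3).
A monopolist hires until marginal revenue product equals the wage: MR·MP_H = w.
At H, y = 6·H^(1/3). Substituting and solving: (31 − 3·H^(1/3))·2·H^(-2/3) = 12.5 gives H = 8.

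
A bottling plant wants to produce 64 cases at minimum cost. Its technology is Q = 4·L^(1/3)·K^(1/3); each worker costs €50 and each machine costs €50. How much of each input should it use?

L* = 64, K* = 64

Cost minimization requires the marginal rate of technical substitution to equal the input-price ratio: MP_L/MP_K = w/r.
Here MP_L/MP_K = (1/3)·(K/L)/(1/3) = (K/L). Setting this equal to 50/50 = 1 gives K = L.
Substituting into Q = 64: 4·L^(1/3)·(L)^(1/3) = 64.
Solving, L = 64 and K = 64.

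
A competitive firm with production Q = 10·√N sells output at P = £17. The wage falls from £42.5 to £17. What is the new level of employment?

From P·MP_N = w with MP_N = 5·N^(-1/2), the labor demand is N(w) = (85/w)^(2).
At w = 42.5: N = 4. At w = 17: N = 25.

N* = 25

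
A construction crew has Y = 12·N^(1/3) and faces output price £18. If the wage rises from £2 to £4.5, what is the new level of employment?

From P·MP_N = w with MP_N = 4·N^(-2/3), the labor demand is N(w) = (72/w)^(3/2).
At w = 2: N = 216. At w = 4.5: N = 64.

N* = 64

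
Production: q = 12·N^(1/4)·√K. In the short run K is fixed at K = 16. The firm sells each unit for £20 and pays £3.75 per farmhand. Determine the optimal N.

N* = 256

With K = 16, MP_N = (1/4)·12·N^(-3/4)·16^(1/2) = 12·N^(-3/4).
Profit maximization for a price taker requires P·MP_N = w: 20·12·N^(-3/4) = 3.75.
So N^(-3/4) = 0.015625, which gives N = 256.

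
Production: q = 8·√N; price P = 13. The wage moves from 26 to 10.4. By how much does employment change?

ΔN = 21

From P·MP_N = w with MP_N = 4·N^(-1/2), the labor demand is N(w) = (52/w)^(2).
At w = 26: N = 4. At w = 10.4: N = 25.
ΔN = 25 − 4 = 21.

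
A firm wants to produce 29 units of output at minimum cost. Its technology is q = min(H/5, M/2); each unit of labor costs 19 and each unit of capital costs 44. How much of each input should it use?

With a fixed-proportions technology, the cost-minimizing bundle uses no slack in either input: H/5 = M/2 = q.
So H = 5·29 = 145 and M = 2·29 = 58.

H* = 145, M* = 58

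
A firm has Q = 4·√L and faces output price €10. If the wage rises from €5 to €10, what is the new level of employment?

From P·MP_L = w with MP_L = 2·L^(-1/2), the labor demand is L(w) = (20/w)^(2).
At w = 5: L = 16. At w = 10: L = 4.

L* = 4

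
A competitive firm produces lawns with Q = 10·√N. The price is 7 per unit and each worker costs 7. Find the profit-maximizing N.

N* = 25

MP_N = (1/2)·10·N^(-1/2) = 5·N^(-1/2).
Profit maximization for a price taker requires P·MP_N = w: 7·5·N^(-1/2) = 7.
So N^(-1/2) = 0.2, which gives N = 25.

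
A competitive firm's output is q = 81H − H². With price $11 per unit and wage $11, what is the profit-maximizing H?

H* = 40

The marginal product of H is MP_H = 81 − 2H.
A price-taking firm hires until the value of the marginal product equals the wage: P·MP_H = w, so 11·(81 − 2H) = 11.
Then 81 − 2H = 1, giving H = 40.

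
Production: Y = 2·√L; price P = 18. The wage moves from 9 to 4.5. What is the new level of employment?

From P·MP_L = w with MP_L = L^(-1/2), the labor demand is L(w) = (18/w)^(2).
At w = 9: L = 4. At w = 4.5: L = 16.

L* = 16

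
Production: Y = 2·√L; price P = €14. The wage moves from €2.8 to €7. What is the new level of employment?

L* = 4

From P·MP_L = w with MP_L = L^(-1/2), the labor demand is L(w) = (14/w)^(2).
At w = 2.8: L = 25. At w = 7: L = 4.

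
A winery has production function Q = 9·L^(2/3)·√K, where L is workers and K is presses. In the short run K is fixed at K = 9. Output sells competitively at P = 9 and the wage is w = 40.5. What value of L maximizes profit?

With K = 9, MP_L = (2/3)·9·L^(-1/3)·9^(1/2) = 18·L^(-1/3).
Profit maximization for a price taker requires P·MP_L = w: 9·18·L^(-1/3) = 40.5.
So L^(-1/3) = 0.25, which gives L = 64.

L* = 64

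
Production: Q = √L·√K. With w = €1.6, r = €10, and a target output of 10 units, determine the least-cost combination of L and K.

Cost minimization requires the marginal rate of technical substitution to equal the input-price ratio: MP_L/MP_K = w/r.
Here MP_L/MP_K = (1/2)·(K/L)/(1/2) = (K/L). Setting this equal to 1.6/10 = 0.16 gives K = 0.16L.
Substituting into Q = 10: L^(1/2)·(0.16L)^(1/2) = 10.
Solving, L = 25 and K = 4.

L* = 25, K* = 4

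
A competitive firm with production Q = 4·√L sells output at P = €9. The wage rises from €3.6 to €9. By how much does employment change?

From P·MP_L = w with MP_L = 2·L^(-1/2), the labor demand is L(w) = (18/w)^(2).
At w = 3.6: L = 25. At w = 9: L = 4.
ΔL = 4 − 25 = -21.

ΔL = -21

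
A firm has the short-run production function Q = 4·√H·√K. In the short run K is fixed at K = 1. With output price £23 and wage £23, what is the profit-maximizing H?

With K = 1, MP_H = (1/2)·4·H^(-1/2)·1^(1/2) = 2·H^(-1/2).
Profit maximization for a price taker requires P·MP_H = w: 23·2·H^(-1/2) = 23.
So H^(-1/2) = 0.5, which gives H = 4.

H* = 4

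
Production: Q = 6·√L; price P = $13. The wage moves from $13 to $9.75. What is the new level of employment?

L* = 16

From P·MP_L = w with MP_L = 3·L^(-1/2), the labor demand is L(w) = (39/w)^(2).
At w = 13: L = 9. At w = 9.75: L = 16.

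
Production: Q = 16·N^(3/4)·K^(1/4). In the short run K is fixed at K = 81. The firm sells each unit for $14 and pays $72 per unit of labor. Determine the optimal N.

N* = 2401

With K = 81, MP_N = (3/4)·16·N^(-1/4)·81^(1/4) = 36·N^(-1/4).
Profit maximization for a price taker requires P·MP_N = w: 14·36·N^(-1/4) = 72.
So N^(-1/4) = 1/7, which gives N = 2401.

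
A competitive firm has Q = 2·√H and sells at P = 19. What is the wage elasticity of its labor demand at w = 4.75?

ε = -2

MP_H = (1/2)·2·H^(-1/2), so P·MP_H = w gives 19·H^(-1/2) = w.
Solving, H(w) = (19/w)^(2). This is a constant-elasticity form: H ∝ w^(−2), so ε = −2.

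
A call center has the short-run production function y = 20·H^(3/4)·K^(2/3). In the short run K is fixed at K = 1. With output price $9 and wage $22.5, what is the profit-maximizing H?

With K = 1, MP_H = (3/4)·20·H^(-1/4)·1^(2/3) = 15·H^(-1/4).
Profit maximization for a price taker requires P·MP_H = w: 9·15·H^(-1/4) = 22.5.
So H^(-1/4) = 1/6, which gives H = 1296.

H* = 1296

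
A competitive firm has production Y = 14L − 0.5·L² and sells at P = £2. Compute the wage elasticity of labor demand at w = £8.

From P·MP_L = w with MP_L = 14 − L, labor demand is L(w) = 14 − w/2.
dL/dw = −1/(2) = -0.5.
At w = 8, L = 10, so ε = (dL/dw)·(w/L) = (-0.5)·(8/10) = -0.4.

ε = -0.4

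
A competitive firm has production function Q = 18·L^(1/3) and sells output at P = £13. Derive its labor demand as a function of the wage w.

L(w) = (78/w)^(3/2)

MP_L = (1/3)·18·L^(-2/3) = 6·L^(-2/3).
Setting P·MP_L = w: 78·L^(-2/3) = w.
Solving for L: L^(-2/3) = w/78, so L = (78/w)^(3/2).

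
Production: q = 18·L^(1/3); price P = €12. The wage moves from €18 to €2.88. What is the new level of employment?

From P·MP_L = w with MP_L = 6·L^(-2/3), the labor demand is L(w) = (72/w)^(3/2).
At w = 18: L = 8. At w = 2.88: L = 125.

L* = 125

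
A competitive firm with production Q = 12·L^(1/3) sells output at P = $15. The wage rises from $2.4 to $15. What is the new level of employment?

From P·MP_L = w with MP_L = 4·L^(-2/3), the labor demand is L(w) = (60/w)^(3/2).
At w = 2.4: L = 125. At w = 15: L = 8.

L* = 8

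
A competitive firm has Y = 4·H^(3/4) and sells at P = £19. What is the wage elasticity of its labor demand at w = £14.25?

ε = -4

MP_H = (3/4)·4·H^(-1/4), so P·MP_H = w gives 57·H^(-1/4) = w.
Solving, H(w) = (57/w)^(4). This is a constant-elasticity form: H ∝ w^(−4), so ε = −4.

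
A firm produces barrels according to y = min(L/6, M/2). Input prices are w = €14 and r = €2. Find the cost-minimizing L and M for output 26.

With a fixed-proportions technology, the cost-minimizing bundle uses no slack in either input: L/6 = M/2 = y.
So L = 6·26 = 156 and M = 2·26 = 52.

L* = 156, M* = 52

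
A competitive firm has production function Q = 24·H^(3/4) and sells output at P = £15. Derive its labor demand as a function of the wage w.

MP_H = (3/4)·24·H^(-1/4) = 18·H^(-1/4).
Setting P·MP_H = w: 270·H^(-1/4) = w.
Solving for H: H^(-1/4) = w/270, so H = (270/w)^(4).

H(w) = (270/w)^(4)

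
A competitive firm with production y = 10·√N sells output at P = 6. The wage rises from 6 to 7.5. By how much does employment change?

ΔN = -9

From P·MP_N = w with MP_N = 5·N^(-1/2), the labor demand is N(w) = (30/w)^(2).
At w = 6: N = 25. At w = 7.5: N = 16.
ΔN = 16 − 25 = -9.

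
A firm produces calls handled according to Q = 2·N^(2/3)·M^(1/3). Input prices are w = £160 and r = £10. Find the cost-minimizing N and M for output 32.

Cost minimization requires the marginal rate of technical substitution to equal the input-price ratio: MP_N/MP_M = w/r.
Here MP_N/MP_M = (2/3)·(M/N)/(1/3) = 2·(M/N). Setting this equal to 160/10 = 16 gives M = 8N.
Substituting into Q = 32: 2·N^(2/3)·(8N)^(1/3) = 32.
Solving, N = 8 and M = 64.

N* = 8, M* = 64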